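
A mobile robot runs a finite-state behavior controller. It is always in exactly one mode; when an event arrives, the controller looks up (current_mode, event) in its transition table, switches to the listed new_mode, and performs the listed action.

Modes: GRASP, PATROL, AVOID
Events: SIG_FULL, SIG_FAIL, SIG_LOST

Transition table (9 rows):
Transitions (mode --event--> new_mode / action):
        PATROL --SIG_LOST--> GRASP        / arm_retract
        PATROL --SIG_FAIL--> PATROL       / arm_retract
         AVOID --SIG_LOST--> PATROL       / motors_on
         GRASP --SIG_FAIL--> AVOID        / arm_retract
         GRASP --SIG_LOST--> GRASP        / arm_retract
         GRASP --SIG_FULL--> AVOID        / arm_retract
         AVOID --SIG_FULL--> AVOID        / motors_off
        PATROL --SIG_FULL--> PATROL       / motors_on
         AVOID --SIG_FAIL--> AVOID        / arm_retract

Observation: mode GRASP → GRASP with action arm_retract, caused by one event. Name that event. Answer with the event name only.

SIG_LOST

try SIG_FULL: (GRASP, SIG_FULL) → (AVOID, arm_retract)
try SIG_FAIL: (GRASP, SIG_FAIL) → (AVOID, arm_retract)
try SIG_LOST: (GRASP, SIG_LOST) → (GRASP, arm_retract)  ← matches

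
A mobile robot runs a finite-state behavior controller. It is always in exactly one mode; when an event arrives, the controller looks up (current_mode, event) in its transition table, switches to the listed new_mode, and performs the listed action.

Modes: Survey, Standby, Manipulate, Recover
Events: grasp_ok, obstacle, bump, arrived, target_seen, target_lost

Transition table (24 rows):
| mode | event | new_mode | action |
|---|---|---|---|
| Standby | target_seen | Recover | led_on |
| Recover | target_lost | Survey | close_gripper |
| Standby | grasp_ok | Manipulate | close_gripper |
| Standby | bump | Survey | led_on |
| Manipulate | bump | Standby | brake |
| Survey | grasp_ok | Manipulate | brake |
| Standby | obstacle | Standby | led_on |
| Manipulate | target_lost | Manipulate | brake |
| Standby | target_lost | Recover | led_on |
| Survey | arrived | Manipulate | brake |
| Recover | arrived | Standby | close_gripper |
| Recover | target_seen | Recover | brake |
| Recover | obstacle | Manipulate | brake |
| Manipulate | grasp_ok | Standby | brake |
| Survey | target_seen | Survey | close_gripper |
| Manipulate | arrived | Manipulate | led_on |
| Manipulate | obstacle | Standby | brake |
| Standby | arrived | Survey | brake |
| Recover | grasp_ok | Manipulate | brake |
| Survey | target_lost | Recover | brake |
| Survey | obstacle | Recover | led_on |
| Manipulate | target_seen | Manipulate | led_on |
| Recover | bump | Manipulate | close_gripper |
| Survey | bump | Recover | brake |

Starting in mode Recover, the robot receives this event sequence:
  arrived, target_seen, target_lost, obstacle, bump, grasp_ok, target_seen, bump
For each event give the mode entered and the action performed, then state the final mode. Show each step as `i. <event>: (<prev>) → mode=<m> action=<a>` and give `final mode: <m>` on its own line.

1. arrived: (Recover) → mode=Standby action=close_gripper
2. target_seen: (Standby) → mode=Recover action=led_on
3. target_lost: (Recover) → mode=Survey action=close_gripper
4. obstacle: (Survey) → mode=Recover action=led_on
5. bump: (Recover) → mode=Manipulate action=close_gripper
6. grasp_ok: (Manipulate) → mode=Standby action=brake
7. target_seen: (Standby) → mode=Recover action=led_on
8. bump: (Recover) → mode=Manipulate action=close_gripper

final mode: Manipulate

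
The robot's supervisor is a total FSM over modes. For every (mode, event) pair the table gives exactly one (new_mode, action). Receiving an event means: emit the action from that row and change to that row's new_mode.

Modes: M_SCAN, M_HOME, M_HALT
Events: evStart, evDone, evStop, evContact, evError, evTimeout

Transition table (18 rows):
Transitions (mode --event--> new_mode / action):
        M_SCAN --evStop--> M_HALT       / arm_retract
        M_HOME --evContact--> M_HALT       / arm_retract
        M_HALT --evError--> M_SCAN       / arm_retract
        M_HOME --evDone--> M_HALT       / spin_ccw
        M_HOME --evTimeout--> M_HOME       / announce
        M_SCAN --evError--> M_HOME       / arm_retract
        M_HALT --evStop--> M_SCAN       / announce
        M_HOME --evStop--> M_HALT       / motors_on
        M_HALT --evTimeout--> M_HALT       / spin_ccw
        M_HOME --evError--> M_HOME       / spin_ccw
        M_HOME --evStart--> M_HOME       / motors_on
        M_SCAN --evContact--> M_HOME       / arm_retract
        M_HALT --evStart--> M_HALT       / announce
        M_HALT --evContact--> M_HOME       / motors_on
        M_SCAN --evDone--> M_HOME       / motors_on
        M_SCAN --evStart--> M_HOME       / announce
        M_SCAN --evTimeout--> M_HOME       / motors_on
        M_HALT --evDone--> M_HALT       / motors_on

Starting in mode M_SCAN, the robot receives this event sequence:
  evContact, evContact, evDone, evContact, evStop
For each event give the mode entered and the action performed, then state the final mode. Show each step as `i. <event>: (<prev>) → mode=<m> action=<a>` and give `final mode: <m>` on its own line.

final mode: M_HALT

1. evContact: (M_SCAN) → mode=M_HOME action=arm_retract
2. evContact: (M_HOME) → mode=M_HALT action=arm_retract
3. evDone: (M_HALT) → mode=M_HALT action=motors_on
4. evContact: (M_HALT) → mode=M_HOME action=motors_on
5. evStop: (M_HOME) → mode=M_HALT action=motors_on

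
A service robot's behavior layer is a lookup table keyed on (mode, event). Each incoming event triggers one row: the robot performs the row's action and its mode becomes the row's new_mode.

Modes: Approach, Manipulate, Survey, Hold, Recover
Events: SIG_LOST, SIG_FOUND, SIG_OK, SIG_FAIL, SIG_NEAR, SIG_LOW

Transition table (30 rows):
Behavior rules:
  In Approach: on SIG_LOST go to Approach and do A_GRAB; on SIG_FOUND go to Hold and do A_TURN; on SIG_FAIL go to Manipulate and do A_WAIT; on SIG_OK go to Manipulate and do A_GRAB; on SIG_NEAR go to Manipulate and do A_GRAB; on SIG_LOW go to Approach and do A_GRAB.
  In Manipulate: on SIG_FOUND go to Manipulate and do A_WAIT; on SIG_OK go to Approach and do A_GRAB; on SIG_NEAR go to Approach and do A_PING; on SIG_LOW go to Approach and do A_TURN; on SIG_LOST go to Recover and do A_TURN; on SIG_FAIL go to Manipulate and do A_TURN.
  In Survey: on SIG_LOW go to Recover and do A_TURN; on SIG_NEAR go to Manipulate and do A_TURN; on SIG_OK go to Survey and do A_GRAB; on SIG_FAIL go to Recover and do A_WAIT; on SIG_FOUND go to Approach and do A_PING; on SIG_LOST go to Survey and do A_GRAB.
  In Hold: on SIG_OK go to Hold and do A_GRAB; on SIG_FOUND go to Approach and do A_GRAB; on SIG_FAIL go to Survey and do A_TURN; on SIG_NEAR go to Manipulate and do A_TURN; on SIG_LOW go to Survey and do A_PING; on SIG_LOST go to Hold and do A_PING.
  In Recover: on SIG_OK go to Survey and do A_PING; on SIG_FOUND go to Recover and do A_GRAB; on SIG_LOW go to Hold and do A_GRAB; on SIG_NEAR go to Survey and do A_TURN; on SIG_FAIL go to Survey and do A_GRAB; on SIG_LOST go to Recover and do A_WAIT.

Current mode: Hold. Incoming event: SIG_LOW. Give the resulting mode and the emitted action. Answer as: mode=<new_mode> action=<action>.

current mode = Hold; filter table to that mode:
  (Hold, SIG_OK) → (Hold, A_GRAB)
  (Hold, SIG_FOUND) → (Approach, A_GRAB)
  (Hold, SIG_FAIL) → (Survey, A_TURN)
  (Hold, SIG_NEAR) → (Manipulate, A_TURN)
  (Hold, SIG_LOW) → (Survey, A_PING)  ← event matches
  (Hold, SIG_LOST) → (Hold, A_PING)
event = SIG_LOW selects (Survey, A_PING)

mode=Survey action=A_PING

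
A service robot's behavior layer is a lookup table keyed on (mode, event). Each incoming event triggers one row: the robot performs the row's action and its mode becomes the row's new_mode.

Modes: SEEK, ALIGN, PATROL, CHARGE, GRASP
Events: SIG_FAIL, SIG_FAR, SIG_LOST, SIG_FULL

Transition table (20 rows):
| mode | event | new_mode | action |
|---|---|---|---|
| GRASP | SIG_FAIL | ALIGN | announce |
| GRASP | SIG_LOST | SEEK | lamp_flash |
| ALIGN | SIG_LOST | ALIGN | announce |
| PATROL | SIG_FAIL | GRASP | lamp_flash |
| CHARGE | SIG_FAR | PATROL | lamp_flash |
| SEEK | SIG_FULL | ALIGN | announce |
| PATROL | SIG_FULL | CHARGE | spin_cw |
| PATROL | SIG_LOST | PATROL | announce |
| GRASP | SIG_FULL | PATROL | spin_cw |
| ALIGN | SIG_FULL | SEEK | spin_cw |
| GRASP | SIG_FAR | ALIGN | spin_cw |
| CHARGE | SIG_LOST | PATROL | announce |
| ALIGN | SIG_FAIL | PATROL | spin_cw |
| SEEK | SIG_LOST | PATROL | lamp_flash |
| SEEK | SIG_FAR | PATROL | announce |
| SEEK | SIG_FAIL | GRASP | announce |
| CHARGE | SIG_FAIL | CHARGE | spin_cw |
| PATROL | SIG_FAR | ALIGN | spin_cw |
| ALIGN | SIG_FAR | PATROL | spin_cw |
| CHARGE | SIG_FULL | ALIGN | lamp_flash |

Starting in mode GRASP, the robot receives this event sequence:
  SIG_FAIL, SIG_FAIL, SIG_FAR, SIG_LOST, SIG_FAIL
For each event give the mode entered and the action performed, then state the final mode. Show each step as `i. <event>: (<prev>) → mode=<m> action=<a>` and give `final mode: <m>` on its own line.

final mode: PATROL

1. SIG_FAIL: (GRASP) → mode=ALIGN action=announce
2. SIG_FAIL: (ALIGN) → mode=PATROL action=spin_cw
3. SIG_FAR: (PATROL) → mode=ALIGN action=spin_cw
4. SIG_LOST: (ALIGN) → mode=ALIGN action=announce
5. SIG_FAIL: (ALIGN) → mode=PATROL action=spin_cw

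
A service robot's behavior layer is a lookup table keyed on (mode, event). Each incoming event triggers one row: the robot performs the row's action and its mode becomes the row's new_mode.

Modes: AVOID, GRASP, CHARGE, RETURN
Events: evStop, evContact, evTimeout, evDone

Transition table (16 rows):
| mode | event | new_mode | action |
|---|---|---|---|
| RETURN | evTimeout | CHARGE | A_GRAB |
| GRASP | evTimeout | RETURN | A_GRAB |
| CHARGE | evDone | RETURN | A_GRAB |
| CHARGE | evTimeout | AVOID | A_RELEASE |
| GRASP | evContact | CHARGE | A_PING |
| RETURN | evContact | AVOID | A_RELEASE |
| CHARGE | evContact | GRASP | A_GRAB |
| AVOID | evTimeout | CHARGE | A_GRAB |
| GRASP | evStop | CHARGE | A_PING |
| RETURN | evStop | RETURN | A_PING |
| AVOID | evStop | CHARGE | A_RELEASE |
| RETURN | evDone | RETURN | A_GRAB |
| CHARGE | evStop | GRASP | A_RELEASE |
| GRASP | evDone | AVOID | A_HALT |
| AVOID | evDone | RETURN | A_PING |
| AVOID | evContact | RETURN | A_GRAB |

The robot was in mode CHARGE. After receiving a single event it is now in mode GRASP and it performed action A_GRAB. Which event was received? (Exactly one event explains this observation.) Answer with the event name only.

try evStop: (CHARGE, evStop) → (GRASP, A_RELEASE)
try evContact: (CHARGE, evContact) → (GRASP, A_GRAB)  ← matches
try evTimeout: (CHARGE, evTimeout) → (AVOID, A_RELEASE)
try evDone: (CHARGE, evDone) → (RETURN, A_GRAB)

evContact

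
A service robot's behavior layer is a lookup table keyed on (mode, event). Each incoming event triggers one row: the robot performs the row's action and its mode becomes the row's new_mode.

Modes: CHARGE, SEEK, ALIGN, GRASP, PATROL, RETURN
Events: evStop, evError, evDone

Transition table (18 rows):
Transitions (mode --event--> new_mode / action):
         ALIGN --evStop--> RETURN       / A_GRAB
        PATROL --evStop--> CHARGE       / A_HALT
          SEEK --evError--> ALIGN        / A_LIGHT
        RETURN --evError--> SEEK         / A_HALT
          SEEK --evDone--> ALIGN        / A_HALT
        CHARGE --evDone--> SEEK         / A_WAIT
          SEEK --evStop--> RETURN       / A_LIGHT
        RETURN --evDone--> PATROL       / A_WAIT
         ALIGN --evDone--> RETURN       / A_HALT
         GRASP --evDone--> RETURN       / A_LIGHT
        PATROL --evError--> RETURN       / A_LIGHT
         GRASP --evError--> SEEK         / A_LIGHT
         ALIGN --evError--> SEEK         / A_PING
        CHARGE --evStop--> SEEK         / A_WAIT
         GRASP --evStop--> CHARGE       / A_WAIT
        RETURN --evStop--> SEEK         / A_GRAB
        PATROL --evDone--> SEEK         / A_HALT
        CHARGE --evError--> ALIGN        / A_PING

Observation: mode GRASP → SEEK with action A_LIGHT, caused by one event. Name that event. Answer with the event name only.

try evStop: (GRASP, evStop) → (CHARGE, A_WAIT)
try evError: (GRASP, evError) → (SEEK, A_LIGHT)  ← matches
try evDone: (GRASP, evDone) → (RETURN, A_LIGHT)

evError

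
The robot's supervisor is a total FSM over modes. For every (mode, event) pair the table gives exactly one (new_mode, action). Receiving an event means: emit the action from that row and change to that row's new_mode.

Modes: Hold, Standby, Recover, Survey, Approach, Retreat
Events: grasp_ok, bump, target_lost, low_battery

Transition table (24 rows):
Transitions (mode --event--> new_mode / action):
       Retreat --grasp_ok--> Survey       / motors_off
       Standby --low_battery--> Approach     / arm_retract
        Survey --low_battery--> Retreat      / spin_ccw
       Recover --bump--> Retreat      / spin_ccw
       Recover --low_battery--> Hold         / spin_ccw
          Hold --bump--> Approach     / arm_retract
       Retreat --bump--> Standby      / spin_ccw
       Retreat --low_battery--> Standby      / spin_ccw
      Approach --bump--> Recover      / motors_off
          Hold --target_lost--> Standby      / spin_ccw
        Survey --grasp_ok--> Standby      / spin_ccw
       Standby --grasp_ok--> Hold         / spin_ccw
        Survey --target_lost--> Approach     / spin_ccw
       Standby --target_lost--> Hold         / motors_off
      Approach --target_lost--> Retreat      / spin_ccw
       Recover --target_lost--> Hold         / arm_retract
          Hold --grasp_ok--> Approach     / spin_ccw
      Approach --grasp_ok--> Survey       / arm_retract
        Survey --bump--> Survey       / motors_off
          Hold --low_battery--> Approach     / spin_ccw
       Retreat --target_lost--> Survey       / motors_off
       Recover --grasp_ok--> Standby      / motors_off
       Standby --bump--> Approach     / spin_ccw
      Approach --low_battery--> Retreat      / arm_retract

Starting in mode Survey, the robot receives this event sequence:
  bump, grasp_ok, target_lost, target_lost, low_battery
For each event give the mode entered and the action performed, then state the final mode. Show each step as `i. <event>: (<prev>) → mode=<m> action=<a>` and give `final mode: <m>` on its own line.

1. bump: (Survey) → mode=Survey action=motors_off
2. grasp_ok: (Survey) → mode=Standby action=spin_ccw
3. target_lost: (Standby) → mode=Hold action=motors_off
4. target_lost: (Hold) → mode=Standby action=spin_ccw
5. low_battery: (Standby) → mode=Approach action=arm_retract

final mode: Approach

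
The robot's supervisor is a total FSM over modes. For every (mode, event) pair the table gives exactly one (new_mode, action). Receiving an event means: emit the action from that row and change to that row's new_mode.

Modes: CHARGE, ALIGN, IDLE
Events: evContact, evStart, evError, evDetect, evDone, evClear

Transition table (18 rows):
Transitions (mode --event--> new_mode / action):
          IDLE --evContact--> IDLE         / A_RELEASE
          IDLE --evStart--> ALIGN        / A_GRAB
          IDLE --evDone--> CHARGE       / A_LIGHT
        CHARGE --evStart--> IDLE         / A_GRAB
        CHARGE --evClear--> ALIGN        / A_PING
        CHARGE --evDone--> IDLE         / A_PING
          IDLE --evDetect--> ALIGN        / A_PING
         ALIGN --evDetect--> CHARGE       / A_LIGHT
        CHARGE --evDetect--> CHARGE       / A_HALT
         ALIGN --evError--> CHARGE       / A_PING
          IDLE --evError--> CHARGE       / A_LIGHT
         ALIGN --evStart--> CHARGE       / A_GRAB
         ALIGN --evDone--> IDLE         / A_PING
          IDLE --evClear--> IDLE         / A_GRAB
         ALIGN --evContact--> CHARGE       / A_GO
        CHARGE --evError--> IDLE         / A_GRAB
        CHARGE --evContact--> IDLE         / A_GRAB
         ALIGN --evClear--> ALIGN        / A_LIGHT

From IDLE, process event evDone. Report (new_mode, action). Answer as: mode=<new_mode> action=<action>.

current mode = IDLE; filter table to that mode:
  (IDLE, evContact) → (IDLE, A_RELEASE)
  (IDLE, evStart) → (ALIGN, A_GRAB)
  (IDLE, evDone) → (CHARGE, A_LIGHT)  ← event matches
  (IDLE, evDetect) → (ALIGN, A_PING)
  (IDLE, evError) → (CHARGE, A_LIGHT)
  (IDLE, evClear) → (IDLE, A_GRAB)
event = evDone selects (CHARGE, A_LIGHT)

mode=CHARGE action=A_LIGHT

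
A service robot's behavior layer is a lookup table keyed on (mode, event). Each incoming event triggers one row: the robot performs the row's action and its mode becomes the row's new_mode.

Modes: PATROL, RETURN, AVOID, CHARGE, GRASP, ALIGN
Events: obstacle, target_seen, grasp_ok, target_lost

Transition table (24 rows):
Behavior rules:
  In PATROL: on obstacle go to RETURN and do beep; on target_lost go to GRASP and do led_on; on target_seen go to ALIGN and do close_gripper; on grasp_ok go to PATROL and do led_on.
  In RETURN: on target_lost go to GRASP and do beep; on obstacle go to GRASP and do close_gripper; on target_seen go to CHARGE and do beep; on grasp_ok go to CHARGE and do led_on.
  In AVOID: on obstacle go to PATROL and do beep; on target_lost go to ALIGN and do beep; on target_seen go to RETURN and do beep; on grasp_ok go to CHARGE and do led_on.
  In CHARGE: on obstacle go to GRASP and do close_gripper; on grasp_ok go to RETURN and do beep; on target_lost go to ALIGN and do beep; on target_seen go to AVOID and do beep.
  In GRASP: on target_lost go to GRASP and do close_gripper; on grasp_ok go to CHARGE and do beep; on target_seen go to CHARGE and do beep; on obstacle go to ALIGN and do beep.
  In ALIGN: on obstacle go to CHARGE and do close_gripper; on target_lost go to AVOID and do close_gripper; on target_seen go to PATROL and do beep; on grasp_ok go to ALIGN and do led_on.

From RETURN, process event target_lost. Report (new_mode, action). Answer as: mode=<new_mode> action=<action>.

mode=GRASP action=beep

current mode = RETURN; filter table to that mode:
  (RETURN, target_lost) → (GRASP, beep)  ← event matches
  (RETURN, obstacle) → (GRASP, close_gripper)
  (RETURN, target_seen) → (CHARGE, beep)
  (RETURN, grasp_ok) → (CHARGE, led_on)
event = target_lost selects (GRASP, beep)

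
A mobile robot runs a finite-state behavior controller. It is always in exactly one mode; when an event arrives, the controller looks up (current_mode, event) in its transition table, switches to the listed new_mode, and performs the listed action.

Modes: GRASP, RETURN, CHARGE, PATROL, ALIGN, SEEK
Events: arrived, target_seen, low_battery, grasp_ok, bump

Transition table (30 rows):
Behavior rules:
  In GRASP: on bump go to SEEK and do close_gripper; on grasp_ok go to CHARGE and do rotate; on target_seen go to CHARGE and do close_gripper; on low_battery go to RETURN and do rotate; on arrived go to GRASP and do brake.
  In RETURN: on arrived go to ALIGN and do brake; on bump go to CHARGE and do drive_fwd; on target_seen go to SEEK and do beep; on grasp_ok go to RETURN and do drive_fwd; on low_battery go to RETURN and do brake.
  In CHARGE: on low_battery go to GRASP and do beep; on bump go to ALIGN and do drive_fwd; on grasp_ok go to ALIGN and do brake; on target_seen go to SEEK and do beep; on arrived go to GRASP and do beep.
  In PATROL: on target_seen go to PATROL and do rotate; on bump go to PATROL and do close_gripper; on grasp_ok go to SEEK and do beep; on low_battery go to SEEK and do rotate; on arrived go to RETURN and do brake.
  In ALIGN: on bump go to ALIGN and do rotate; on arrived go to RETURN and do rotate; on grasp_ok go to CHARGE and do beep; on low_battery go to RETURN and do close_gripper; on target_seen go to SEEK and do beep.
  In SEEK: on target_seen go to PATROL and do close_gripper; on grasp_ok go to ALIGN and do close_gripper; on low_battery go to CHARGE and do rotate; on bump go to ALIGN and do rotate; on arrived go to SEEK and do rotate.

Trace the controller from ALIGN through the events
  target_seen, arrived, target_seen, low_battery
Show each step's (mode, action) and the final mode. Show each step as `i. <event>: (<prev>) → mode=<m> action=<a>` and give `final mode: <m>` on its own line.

1. target_seen: (ALIGN) → mode=SEEK action=beep
2. arrived: (SEEK) → mode=SEEK action=rotate
3. target_seen: (SEEK) → mode=PATROL action=close_gripper
4. low_battery: (PATROL) → mode=SEEK action=rotate

final mode: SEEK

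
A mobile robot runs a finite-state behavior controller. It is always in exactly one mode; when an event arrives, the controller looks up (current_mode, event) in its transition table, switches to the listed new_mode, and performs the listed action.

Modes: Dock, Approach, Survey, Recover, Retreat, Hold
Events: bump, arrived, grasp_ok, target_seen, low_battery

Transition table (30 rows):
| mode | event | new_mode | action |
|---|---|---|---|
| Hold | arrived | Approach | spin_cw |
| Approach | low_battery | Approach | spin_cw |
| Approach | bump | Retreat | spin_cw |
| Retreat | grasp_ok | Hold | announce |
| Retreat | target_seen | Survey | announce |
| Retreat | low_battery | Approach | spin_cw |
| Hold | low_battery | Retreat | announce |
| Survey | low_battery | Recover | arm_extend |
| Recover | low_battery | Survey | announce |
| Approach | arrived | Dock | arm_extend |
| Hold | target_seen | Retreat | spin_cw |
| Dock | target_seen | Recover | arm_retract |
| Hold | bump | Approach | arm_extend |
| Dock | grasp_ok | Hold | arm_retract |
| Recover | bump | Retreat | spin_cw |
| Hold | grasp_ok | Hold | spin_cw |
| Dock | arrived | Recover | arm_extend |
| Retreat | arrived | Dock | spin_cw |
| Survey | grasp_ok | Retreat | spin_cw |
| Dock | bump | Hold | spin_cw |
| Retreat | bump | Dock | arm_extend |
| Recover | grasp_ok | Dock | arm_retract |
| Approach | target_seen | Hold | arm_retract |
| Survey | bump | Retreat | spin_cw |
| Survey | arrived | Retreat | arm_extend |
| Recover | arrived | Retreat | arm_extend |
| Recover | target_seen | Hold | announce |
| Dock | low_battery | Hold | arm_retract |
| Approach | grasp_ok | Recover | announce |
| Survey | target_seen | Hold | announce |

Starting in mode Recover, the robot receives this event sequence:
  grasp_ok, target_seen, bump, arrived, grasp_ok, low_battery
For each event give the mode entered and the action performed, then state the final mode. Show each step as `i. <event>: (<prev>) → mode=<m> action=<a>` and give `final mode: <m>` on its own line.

1. grasp_ok: (Recover) → mode=Dock action=arm_retract
2. target_seen: (Dock) → mode=Recover action=arm_retract
3. bump: (Recover) → mode=Retreat action=spin_cw
4. arrived: (Retreat) → mode=Dock action=spin_cw
5. grasp_ok: (Dock) → mode=Hold action=arm_retract
6. low_battery: (Hold) → mode=Retreat action=announce

final mode: Retreat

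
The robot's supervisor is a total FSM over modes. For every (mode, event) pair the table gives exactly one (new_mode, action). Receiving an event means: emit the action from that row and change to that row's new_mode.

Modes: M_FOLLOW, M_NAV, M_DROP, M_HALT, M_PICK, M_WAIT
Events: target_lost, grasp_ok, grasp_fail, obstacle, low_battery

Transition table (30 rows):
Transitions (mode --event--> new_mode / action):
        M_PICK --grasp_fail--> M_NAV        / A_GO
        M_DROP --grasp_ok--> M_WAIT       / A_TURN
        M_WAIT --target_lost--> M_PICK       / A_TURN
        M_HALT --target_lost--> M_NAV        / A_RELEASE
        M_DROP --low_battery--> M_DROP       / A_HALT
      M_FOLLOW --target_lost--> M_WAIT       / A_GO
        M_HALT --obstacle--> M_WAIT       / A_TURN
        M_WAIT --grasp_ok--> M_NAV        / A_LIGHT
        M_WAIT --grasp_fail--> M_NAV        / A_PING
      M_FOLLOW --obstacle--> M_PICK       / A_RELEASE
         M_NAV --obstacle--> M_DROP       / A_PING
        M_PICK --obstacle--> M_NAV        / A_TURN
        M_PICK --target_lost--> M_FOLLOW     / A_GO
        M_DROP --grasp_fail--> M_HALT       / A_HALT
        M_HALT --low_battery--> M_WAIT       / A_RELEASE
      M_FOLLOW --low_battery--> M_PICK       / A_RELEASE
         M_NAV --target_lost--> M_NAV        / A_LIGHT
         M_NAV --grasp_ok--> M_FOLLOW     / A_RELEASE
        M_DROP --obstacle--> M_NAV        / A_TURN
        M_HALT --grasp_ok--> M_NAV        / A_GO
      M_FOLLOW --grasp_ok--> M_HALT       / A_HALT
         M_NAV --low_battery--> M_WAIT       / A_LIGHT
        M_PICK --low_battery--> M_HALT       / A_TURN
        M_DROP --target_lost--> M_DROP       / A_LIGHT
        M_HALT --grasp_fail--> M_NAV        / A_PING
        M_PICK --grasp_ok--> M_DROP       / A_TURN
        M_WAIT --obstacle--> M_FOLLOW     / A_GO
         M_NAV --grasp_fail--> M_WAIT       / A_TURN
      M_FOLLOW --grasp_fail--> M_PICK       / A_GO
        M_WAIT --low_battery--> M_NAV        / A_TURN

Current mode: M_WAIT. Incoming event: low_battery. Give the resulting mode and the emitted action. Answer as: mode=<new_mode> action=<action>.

mode=M_NAV action=A_TURN

current mode = M_WAIT; filter table to that mode:
  (M_WAIT, target_lost) → (M_PICK, A_TURN)
  (M_WAIT, grasp_ok) → (M_NAV, A_LIGHT)
  (M_WAIT, grasp_fail) → (M_NAV, A_PING)
  (M_WAIT, obstacle) → (M_FOLLOW, A_GO)
  (M_WAIT, low_battery) → (M_NAV, A_TURN)  ← event matches
event = low_battery selects (M_NAV, A_TURN)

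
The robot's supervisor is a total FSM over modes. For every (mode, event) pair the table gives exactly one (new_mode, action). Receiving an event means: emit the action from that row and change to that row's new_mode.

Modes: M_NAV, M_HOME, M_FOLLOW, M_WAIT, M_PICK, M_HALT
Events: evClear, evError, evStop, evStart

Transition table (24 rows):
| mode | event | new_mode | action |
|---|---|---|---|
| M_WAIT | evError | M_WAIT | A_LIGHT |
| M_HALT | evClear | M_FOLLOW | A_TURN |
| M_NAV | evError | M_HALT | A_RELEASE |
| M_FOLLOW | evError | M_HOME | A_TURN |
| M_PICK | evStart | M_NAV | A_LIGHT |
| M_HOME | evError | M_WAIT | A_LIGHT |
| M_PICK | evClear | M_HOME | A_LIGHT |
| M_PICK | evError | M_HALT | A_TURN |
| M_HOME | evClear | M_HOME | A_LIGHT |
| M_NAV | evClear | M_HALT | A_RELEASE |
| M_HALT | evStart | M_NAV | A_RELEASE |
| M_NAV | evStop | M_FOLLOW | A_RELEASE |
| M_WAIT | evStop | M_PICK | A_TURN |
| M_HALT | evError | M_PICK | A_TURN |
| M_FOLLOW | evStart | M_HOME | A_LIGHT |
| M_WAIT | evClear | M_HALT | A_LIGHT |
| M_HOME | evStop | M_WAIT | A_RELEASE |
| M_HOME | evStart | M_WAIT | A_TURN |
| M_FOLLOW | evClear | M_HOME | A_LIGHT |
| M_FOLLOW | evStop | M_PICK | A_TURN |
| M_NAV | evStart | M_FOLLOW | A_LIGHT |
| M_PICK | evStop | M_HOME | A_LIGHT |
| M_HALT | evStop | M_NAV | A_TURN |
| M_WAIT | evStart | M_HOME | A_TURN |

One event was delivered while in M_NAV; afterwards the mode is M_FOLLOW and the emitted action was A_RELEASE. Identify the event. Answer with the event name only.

evStop

try evClear: (M_NAV, evClear) → (M_HALT, A_RELEASE)
try evError: (M_NAV, evError) → (M_HALT, A_RELEASE)
try evStop: (M_NAV, evStop) → (M_FOLLOW, A_RELEASE)  ← matches
try evStart: (M_NAV, evStart) → (M_FOLLOW, A_LIGHT)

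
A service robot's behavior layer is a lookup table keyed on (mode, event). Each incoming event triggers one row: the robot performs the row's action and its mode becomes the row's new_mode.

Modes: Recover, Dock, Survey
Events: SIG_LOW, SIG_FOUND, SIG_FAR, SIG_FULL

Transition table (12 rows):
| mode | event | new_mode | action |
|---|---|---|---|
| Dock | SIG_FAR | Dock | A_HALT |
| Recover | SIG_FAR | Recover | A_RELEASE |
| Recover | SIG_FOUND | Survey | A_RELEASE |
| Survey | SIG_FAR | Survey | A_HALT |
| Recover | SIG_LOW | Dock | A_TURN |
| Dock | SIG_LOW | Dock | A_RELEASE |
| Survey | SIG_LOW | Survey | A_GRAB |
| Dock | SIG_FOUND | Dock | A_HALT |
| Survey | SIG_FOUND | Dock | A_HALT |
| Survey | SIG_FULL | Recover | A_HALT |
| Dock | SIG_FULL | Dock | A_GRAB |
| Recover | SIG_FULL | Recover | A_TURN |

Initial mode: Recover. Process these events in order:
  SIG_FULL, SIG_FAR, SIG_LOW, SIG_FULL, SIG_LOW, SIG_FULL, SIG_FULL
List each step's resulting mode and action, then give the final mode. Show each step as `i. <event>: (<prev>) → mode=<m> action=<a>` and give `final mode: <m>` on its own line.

final mode: Dock

1. SIG_FULL: (Recover) → mode=Recover action=A_TURN
2. SIG_FAR: (Recover) → mode=Recover action=A_RELEASE
3. SIG_LOW: (Recover) → mode=Dock action=A_TURN
4. SIG_FULL: (Dock) → mode=Dock action=A_GRAB
5. SIG_LOW: (Dock) → mode=Dock action=A_RELEASE
6. SIG_FULL: (Dock) → mode=Dock action=A_GRAB
7. SIG_FULL: (Dock) → mode=Dock action=A_GRAB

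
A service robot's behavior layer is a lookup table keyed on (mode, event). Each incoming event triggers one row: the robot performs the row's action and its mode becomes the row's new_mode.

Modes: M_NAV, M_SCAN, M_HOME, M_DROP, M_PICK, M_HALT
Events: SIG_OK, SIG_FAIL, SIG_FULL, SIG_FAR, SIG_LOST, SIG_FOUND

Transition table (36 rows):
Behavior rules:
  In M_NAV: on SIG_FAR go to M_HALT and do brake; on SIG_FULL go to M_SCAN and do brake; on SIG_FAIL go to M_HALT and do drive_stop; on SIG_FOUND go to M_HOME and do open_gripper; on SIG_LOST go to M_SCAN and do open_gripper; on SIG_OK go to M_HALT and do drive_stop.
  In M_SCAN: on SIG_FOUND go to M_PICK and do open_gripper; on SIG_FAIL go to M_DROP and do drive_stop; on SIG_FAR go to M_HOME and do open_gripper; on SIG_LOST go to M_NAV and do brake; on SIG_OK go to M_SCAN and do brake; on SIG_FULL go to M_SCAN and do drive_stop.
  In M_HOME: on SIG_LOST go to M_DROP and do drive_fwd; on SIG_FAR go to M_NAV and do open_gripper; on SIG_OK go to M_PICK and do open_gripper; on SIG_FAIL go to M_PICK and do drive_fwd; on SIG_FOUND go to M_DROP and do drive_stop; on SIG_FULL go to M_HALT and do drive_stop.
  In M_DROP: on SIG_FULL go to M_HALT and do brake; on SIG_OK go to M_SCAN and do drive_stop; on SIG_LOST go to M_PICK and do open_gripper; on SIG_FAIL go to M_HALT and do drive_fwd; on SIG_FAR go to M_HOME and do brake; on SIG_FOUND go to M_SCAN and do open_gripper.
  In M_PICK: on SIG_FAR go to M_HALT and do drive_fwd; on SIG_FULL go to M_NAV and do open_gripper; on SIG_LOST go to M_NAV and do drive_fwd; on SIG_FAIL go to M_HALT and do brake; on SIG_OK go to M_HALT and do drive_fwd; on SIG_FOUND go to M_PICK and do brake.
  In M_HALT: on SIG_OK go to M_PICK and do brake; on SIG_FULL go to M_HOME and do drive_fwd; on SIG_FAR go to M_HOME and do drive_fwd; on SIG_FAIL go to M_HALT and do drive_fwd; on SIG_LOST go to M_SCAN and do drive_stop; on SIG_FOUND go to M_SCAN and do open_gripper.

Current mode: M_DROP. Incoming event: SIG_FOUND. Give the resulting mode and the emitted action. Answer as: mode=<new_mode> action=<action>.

current mode = M_DROP; filter table to that mode:
  (M_DROP, SIG_FULL) → (M_HALT, brake)
  (M_DROP, SIG_OK) → (M_SCAN, drive_stop)
  (M_DROP, SIG_LOST) → (M_PICK, open_gripper)
  (M_DROP, SIG_FAIL) → (M_HALT, drive_fwd)
  (M_DROP, SIG_FAR) → (M_HOME, brake)
  (M_DROP, SIG_FOUND) → (M_SCAN, open_gripper)  ← event matches
event = SIG_FOUND selects (M_SCAN, open_gripper)

mode=M_SCAN action=open_gripper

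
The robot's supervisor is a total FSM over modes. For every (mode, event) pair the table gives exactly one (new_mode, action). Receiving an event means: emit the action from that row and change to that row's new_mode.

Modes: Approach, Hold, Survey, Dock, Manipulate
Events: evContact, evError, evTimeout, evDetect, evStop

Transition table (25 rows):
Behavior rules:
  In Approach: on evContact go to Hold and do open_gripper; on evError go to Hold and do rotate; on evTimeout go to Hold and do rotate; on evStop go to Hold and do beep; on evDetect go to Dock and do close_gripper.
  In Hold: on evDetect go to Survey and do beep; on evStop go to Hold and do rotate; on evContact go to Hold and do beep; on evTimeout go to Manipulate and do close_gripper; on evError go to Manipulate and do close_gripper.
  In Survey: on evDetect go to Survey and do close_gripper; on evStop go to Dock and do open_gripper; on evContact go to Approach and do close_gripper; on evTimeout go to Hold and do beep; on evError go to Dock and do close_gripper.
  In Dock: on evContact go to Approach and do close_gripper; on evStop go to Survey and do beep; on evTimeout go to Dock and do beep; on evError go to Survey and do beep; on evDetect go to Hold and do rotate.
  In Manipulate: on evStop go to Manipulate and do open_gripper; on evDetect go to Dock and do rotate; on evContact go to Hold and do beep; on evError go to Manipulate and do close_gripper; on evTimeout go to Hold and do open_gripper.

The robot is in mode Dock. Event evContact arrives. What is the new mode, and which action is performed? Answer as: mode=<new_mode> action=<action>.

current mode = Dock; filter table to that mode:
  (Dock, evContact) → (Approach, close_gripper)  ← event matches
  (Dock, evStop) → (Survey, beep)
  (Dock, evTimeout) → (Dock, beep)
  (Dock, evError) → (Survey, beep)
  (Dock, evDetect) → (Hold, rotate)
event = evContact selects (Approach, close_gripper)

mode=Approach action=close_gripper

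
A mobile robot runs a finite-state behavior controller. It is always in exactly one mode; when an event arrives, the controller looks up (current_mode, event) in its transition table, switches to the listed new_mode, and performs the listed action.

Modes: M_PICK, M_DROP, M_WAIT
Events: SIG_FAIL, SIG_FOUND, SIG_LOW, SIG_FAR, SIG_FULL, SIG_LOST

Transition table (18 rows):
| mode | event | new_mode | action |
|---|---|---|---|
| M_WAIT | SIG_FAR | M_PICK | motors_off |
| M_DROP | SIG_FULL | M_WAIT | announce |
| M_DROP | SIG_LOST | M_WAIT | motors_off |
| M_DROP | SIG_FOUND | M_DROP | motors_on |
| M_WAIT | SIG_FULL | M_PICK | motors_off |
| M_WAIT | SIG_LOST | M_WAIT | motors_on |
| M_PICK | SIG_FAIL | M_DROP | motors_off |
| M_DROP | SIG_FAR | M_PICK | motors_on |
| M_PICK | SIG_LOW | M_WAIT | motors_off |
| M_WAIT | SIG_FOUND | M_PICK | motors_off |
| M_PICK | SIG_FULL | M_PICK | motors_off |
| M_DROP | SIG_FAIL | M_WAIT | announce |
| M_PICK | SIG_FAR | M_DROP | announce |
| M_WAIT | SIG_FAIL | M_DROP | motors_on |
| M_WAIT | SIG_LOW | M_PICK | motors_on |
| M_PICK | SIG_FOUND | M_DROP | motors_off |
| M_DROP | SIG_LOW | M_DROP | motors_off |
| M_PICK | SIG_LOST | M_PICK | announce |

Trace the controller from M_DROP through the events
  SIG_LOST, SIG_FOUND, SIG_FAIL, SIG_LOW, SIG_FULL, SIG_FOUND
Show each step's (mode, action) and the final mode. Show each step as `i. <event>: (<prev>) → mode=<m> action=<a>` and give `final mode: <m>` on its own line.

final mode: M_PICK

1. SIG_LOST: (M_DROP) → mode=M_WAIT action=motors_off
2. SIG_FOUND: (M_WAIT) → mode=M_PICK action=motors_off
3. SIG_FAIL: (M_PICK) → mode=M_DROP action=motors_off
4. SIG_LOW: (M_DROP) → mode=M_DROP action=motors_off
5. SIG_FULL: (M_DROP) → mode=M_WAIT action=announce
6. SIG_FOUND: (M_WAIT) → mode=M_PICK action=motors_off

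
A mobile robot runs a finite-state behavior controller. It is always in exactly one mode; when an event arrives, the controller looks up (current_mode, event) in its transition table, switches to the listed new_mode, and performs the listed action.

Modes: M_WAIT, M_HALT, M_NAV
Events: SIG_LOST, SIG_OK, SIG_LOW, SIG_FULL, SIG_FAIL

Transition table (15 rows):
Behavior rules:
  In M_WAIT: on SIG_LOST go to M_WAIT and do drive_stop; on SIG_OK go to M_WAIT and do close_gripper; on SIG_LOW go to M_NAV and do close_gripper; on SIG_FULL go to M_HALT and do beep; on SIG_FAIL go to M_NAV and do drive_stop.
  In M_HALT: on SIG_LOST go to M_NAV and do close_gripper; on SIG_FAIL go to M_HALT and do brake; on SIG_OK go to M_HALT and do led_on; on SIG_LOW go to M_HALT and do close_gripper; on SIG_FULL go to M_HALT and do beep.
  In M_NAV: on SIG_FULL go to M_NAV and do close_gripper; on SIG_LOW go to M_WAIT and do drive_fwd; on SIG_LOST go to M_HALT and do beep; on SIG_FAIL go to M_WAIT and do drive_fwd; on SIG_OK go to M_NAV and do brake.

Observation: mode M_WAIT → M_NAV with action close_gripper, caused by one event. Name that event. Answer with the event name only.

try SIG_LOST: (M_WAIT, SIG_LOST) → (M_WAIT, drive_stop)
try SIG_OK: (M_WAIT, SIG_OK) → (M_WAIT, close_gripper)
try SIG_LOW: (M_WAIT, SIG_LOW) → (M_NAV, close_gripper)  ← matches
try SIG_FULL: (M_WAIT, SIG_FULL) → (M_HALT, beep)
try SIG_FAIL: (M_WAIT, SIG_FAIL) → (M_NAV, drive_stop)

SIG_LOW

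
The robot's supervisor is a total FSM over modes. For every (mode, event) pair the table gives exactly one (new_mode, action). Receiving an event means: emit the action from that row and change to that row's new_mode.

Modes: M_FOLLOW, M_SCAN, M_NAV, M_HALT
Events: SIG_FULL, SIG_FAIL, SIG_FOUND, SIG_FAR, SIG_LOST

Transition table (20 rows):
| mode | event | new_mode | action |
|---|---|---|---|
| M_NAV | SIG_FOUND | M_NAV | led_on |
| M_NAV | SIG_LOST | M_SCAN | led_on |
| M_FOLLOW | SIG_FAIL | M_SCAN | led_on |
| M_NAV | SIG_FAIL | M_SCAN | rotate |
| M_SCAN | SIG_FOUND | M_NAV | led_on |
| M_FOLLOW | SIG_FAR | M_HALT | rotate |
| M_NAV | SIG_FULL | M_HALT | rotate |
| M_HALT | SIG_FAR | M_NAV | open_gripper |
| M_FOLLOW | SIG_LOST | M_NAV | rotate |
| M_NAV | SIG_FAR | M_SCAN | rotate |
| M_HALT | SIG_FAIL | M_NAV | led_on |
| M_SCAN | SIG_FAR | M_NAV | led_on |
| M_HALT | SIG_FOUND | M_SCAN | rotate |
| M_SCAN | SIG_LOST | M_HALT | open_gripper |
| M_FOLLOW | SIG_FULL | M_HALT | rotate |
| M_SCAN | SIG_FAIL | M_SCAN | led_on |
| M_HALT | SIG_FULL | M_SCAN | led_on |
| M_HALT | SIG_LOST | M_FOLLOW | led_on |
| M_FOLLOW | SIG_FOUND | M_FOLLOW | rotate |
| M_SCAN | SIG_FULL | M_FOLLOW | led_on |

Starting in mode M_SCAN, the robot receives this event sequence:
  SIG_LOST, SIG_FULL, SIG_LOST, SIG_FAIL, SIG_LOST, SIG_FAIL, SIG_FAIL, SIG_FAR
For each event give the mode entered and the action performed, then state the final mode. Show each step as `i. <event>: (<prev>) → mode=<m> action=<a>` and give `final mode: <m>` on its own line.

1. SIG_LOST: (M_SCAN) → mode=M_HALT action=open_gripper
2. SIG_FULL: (M_HALT) → mode=M_SCAN action=led_on
3. SIG_LOST: (M_SCAN) → mode=M_HALT action=open_gripper
4. SIG_FAIL: (M_HALT) → mode=M_NAV action=led_on
5. SIG_LOST: (M_NAV) → mode=M_SCAN action=led_on
6. SIG_FAIL: (M_SCAN) → mode=M_SCAN action=led_on
7. SIG_FAIL: (M_SCAN) → mode=M_SCAN action=led_on
8. SIG_FAR: (M_SCAN) → mode=M_NAV action=led_on

final mode: M_NAV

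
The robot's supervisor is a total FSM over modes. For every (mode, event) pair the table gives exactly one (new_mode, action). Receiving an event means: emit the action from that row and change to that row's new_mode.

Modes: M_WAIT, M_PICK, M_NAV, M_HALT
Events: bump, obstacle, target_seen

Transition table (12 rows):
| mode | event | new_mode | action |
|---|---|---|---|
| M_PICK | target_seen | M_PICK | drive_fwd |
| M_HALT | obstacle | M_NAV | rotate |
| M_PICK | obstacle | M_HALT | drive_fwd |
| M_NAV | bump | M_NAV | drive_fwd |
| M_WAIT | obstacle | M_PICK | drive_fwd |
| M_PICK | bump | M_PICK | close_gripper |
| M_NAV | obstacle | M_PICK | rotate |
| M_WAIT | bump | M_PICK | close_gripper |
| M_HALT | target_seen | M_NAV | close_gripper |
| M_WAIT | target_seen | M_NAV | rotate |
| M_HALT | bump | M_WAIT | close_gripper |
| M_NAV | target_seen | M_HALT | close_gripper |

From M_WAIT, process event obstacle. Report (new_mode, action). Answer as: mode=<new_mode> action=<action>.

current mode = M_WAIT; filter table to that mode:
  (M_WAIT, obstacle) → (M_PICK, drive_fwd)  ← event matches
  (M_WAIT, bump) → (M_PICK, close_gripper)
  (M_WAIT, target_seen) → (M_NAV, rotate)
event = obstacle selects (M_PICK, drive_fwd)

mode=M_PICK action=drive_fwd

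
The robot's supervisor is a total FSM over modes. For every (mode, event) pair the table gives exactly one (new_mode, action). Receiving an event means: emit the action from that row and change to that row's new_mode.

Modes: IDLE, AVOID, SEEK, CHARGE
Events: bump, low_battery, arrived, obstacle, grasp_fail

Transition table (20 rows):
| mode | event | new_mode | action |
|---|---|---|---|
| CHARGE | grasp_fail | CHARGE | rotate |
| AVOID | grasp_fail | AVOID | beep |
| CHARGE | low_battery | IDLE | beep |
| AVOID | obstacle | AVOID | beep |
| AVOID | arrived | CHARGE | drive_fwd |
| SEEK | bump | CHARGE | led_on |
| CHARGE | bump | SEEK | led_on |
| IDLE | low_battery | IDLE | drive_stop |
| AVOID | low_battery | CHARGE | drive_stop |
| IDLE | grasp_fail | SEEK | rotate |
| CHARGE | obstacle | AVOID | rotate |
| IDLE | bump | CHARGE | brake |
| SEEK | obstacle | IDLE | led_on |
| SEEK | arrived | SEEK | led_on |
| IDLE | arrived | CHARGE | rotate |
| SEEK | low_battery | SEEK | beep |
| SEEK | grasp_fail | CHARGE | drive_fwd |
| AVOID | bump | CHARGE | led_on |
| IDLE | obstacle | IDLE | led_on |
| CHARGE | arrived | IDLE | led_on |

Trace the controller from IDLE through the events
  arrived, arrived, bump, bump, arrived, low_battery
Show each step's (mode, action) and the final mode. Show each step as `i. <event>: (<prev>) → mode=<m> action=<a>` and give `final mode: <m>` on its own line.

final mode: SEEK

1. arrived: (IDLE) → mode=CHARGE action=rotate
2. arrived: (CHARGE) → mode=IDLE action=led_on
3. bump: (IDLE) → mode=CHARGE action=brake
4. bump: (CHARGE) → mode=SEEK action=led_on
5. arrived: (SEEK) → mode=SEEK action=led_on
6. low_battery: (SEEK) → mode=SEEK action=beep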